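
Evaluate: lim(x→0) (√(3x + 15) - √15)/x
This is a standard limit.

Factor or rationalize the expression:
  lim(x→0) (√(3x + 15) - √15)/x = sqrt(15)/10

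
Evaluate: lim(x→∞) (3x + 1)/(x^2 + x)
This is an ∞/∞ indeterminate form.

Apply L'Hôpital's rule: differentiate numerator and denominator separately.
  f(x) = 3·x + 1   ⇒   f'(x) = 3
  g(x) = x^2 + x   ⇒   g'(x) = 2·x + 1
  lim(x→∞) f'(x)/g'(x) = lim(x→∞) (3)/(2·x + 1)
  = 0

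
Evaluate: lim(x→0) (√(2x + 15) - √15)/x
This is a standard limit.

Factor or rationalize the expression:
  lim(x→0) (√(2x + 15) - √15)/x = sqrt(15)/15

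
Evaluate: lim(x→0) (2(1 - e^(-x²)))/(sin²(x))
This is a 0/0 indeterminate form.

Apply L'Hôpital's rule: differentiate numerator and denominator separately.
  f(x) = 2 - 2·e^(-x^2)   ⇒   f'(x) = 4·x·e^(-x^2)
  g(x) = sin(x)^2   ⇒   g'(x) = 2·sin(x)·cos(x)
  lim(x→0) f'(x)/g'(x) = lim(x→0) (4·x·e^(-x^2))/(2·sin(x)·cos(x))
  = 2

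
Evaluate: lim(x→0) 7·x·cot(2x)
This is a 0·∞ indeterminate form.

Rewrite 0·∞ as a quotient (0/0 or ∞/∞ form), then apply L'Hôpital's rule:
  lim(x→0) 7·x·cot(2x) = 7/2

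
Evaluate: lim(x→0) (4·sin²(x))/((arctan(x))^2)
This is a 0/0 indeterminate form.

Apply L'Hôpital's rule: differentiate numerator and denominator separately.
  f(x) = 4·sin(x)^2   ⇒   f'(x) = 8·sin(x)·cos(x)
  g(x) = atan(x)^2   ⇒   g'(x) = 2·atan(x)/(x^2 + 1)
  lim(x→0) f'(x)/g'(x) = lim(x→0) (8·sin(x)·cos(x))/(2·atan(x)/(x^2 + 1))
  = 4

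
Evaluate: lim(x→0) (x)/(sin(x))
This is a 0/0 indeterminate form.

Apply L'Hôpital's rule: differentiate numerator and denominator separately.
  f(x) = x   ⇒   f'(x) = 1
  g(x) = sin(x)   ⇒   g'(x) = cos(x)
  lim(x→0) f'(x)/g'(x) = lim(x→0) (1)/(cos(x))
  = 1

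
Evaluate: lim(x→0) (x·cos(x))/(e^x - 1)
This is a 0/0 indeterminate form.

Apply L'Hôpital's rule: differentiate numerator and denominator separately.
  f(x) = x·cos(x)   ⇒   f'(x) = -x·sin(x) + cos(x)
  g(x) = e^(x) - 1   ⇒   g'(x) = e^(x)
  lim(x→0) f'(x)/g'(x) = lim(x→0) (-x·sin(x) + cos(x))/(e^(x))
  = 1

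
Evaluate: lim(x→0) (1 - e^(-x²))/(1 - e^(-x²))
This is a 0/0 indeterminate form.

Apply L'Hôpital's rule: differentiate numerator and denominator separately.
  f(x) = 1 - e^(-x^2)   ⇒   f'(x) = 2·x·e^(-x^2)
  g(x) = 1 - e^(-x^2)   ⇒   g'(x) = 2·x·e^(-x^2)
  lim(x→0) f'(x)/g'(x) = lim(x→0) (2·x·e^(-x^2))/(2·x·e^(-x^2))
  = 1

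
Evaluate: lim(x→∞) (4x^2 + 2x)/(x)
This is an ∞/∞ indeterminate form.

Apply L'Hôpital's rule: differentiate numerator and denominator separately.
  f(x) = 4·x^2 + 2·x   ⇒   f'(x) = 8·x + 2
  g(x) = x   ⇒   g'(x) = 1
  lim(x→∞) f'(x)/g'(x) = lim(x→∞) (8·x + 2)/(1)
  = ∞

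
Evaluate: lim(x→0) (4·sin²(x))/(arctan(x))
This is a 0/0 indeterminate form.

Apply L'Hôpital's rule: differentiate numerator and denominator separately.
  f(x) = 4·sin(x)^2   ⇒   f'(x) = 8·sin(x)·cos(x)
  g(x) = atan(x)   ⇒   g'(x) = 1/(x^2 + 1)
  lim(x→0) f'(x)/g'(x) = lim(x→0) (8·sin(x)·cos(x))/(1/(x^2 + 1))
  = 0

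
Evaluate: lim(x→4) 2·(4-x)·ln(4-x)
This is a 0·∞ indeterminate form.

Rewrite 0·∞ as a quotient (0/0 or ∞/∞ form), then apply L'Hôpital's rule:
  lim(x→4) 2·(4-x)·ln(4-x) = 0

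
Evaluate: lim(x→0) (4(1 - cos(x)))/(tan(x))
This is a 0/0 indeterminate form.

Apply L'Hôpital's rule: differentiate numerator and denominator separately.
  f(x) = 4 - 4·cos(x)   ⇒   f'(x) = 4·sin(x)
  g(x) = tan(x)   ⇒   g'(x) = tan(x)^2 + 1
  lim(x→0) f'(x)/g'(x) = lim(x→0) (4·sin(x))/(tan(x)^2 + 1)
  = 0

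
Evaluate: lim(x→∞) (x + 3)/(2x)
This is an ∞/∞ indeterminate form.

Apply L'Hôpital's rule: differentiate numerator and denominator separately.
  f(x) = x + 3   ⇒   f'(x) = 1
  g(x) = 2·x   ⇒   g'(x) = 2
  lim(x→∞) f'(x)/g'(x) = lim(x→∞) (1)/(2)
  = 1/2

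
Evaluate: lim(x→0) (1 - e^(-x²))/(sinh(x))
This is a 0/0 indeterminate form.

Apply L'Hôpital's rule: differentiate numerator and denominator separately.
  f(x) = 1 - e^(-x^2)   ⇒   f'(x) = 2·x·e^(-x^2)
  g(x) = sinh(x)   ⇒   g'(x) = cosh(x)
  lim(x→0) f'(x)/g'(x) = lim(x→0) (2·x·e^(-x^2))/(cosh(x))
  = 0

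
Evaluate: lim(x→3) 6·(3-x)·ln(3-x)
This is a 0·∞ indeterminate form.

Rewrite 0·∞ as a quotient (0/0 or ∞/∞ form), then apply L'Hôpital's rule:
  lim(x→3) 6·(3-x)·ln(3-x) = 0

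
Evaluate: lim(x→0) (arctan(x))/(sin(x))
This is a 0/0 indeterminate form.

Apply L'Hôpital's rule: differentiate numerator and denominator separately.
  f(x) = atan(x)   ⇒   f'(x) = 1/(x^2 + 1)
  g(x) = sin(x)   ⇒   g'(x) = cos(x)
  lim(x→0) f'(x)/g'(x) = lim(x→0) (1/(x^2 + 1))/(cos(x))
  = 1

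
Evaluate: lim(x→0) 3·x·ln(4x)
This is a 0·∞ indeterminate form.

Rewrite 0·∞ as a quotient (0/0 or ∞/∞ form), then apply L'Hôpital's rule:
  lim(x→0) 3·x·ln(4x) = 0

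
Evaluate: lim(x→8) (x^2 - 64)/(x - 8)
This is a standard limit.

Factor or rationalize the expression:
  lim(x→8) (x^2 - 64)/(x - 8) = 16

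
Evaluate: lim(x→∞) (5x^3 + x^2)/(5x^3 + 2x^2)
This is an ∞/∞ indeterminate form.

Apply L'Hôpital's rule: differentiate numerator and denominator separately.
  f(x) = 5·x^3 + x^2   ⇒   f'(x) = 15·x^2 + 2·x
  g(x) = 5·x^3 + 2·x^2   ⇒   g'(x) = 15·x^2 + 4·x
  lim(x→∞) f'(x)/g'(x) = lim(x→∞) (15·x^2 + 2·x)/(15·x^2 + 4·x)
  = 1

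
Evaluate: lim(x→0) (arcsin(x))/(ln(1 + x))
This is a 0/0 indeterminate form.

Apply L'Hôpital's rule: differentiate numerator and denominator separately.
  f(x) = asin(x)   ⇒   f'(x) = 1/sqrt(1 - x^2)
  g(x) = ln(x + 1)   ⇒   g'(x) = 1/(x + 1)
  lim(x→0) f'(x)/g'(x) = lim(x→0) (1/sqrt(1 - x^2))/(1/(x + 1))
  = 1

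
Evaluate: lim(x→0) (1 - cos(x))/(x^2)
This is a 0/0 indeterminate form.

Apply L'Hôpital's rule: differentiate numerator and denominator separately.
  f(x) = 1 - cos(x)   ⇒   f'(x) = sin(x)
  g(x) = x^2   ⇒   g'(x) = 2·x
  lim(x→0) f'(x)/g'(x) = lim(x→0) (sin(x))/(2·x)
  = 1/2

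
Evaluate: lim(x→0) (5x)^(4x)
This is an exponential indeterminate form.

For exponential indeterminate forms, take the natural log:
  Let L = lim(x→0) (5x)^(4x)
  Then ln(L) = lim(x→0) [exponent × ln(base)]
  Evaluate using L'Hôpital or standard limits, then exponentiate.
  L = 1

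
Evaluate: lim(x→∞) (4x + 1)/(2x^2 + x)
This is an ∞/∞ indeterminate form.

Apply L'Hôpital's rule: differentiate numerator and denominator separately.
  f(x) = 4·x + 1   ⇒   f'(x) = 4
  g(x) = 2·x^2 + x   ⇒   g'(x) = 4·x + 1
  lim(x→∞) f'(x)/g'(x) = lim(x→∞) (4)/(4·x + 1)
  = 0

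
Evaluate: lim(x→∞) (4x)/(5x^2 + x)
This is an ∞/∞ indeterminate form.

Apply L'Hôpital's rule: differentiate numerator and denominator separately.
  f(x) = 4·x   ⇒   f'(x) = 4
  g(x) = 5·x^2 + x   ⇒   g'(x) = 10·x + 1
  lim(x→∞) f'(x)/g'(x) = lim(x→∞) (4)/(10·x + 1)
  = 0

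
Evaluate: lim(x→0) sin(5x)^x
This is an exponential indeterminate form.

For exponential indeterminate forms, take the natural log:
  Let L = lim(x→0) sin(5x)^x
  Then ln(L) = lim(x→0) [exponent × ln(base)]
  Evaluate using L'Hôpital or standard limits, then exponentiate.
  L = 1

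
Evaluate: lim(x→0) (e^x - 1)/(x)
This is a 0/0 indeterminate form.

Apply L'Hôpital's rule: differentiate numerator and denominator separately.
  f(x) = e^(x) - 1   ⇒   f'(x) = e^(x)
  g(x) = x   ⇒   g'(x) = 1
  lim(x→0) f'(x)/g'(x) = lim(x→0) (e^(x))/(1)
  = 1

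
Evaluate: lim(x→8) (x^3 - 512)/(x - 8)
This is a standard limit.

Factor or rationalize the expression:
  lim(x→8) (x^3 - 512)/(x - 8) = 192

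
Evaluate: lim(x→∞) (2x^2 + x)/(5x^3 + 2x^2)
This is an ∞/∞ indeterminate form.

Apply L'Hôpital's rule: differentiate numerator and denominator separately.
  f(x) = 2·x^2 + x   ⇒   f'(x) = 4·x + 1
  g(x) = 5·x^3 + 2·x^2   ⇒   g'(x) = 15·x^2 + 4·x
  lim(x→∞) f'(x)/g'(x) = lim(x→∞) (4·x + 1)/(15·x^2 + 4·x)
  = 0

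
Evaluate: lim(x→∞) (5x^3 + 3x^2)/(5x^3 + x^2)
This is an ∞/∞ indeterminate form.

Apply L'Hôpital's rule: differentiate numerator and denominator separately.
  f(x) = 5·x^3 + 3·x^2   ⇒   f'(x) = 15·x^2 + 6·x
  g(x) = 5·x^3 + x^2   ⇒   g'(x) = 15·x^2 + 2·x
  lim(x→∞) f'(x)/g'(x) = lim(x→∞) (15·x^2 + 6·x)/(15·x^2 + 2·x)
  = 1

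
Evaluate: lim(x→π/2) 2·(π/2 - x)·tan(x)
This is a 0·∞ indeterminate form.

Rewrite 0·∞ as a quotient (0/0 or ∞/∞ form), then apply L'Hôpital's rule:
  lim(x→π/2) 2·(π/2 - x)·tan(x) = 2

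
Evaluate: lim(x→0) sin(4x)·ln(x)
This is a 0·∞ indeterminate form.

Rewrite 0·∞ as a quotient (0/0 or ∞/∞ form), then apply L'Hôpital's rule:
  lim(x→0) sin(4x)·ln(x) = 0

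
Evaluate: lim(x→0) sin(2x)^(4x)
This is an exponential indeterminate form.

For exponential indeterminate forms, take the natural log:
  Let L = lim(x→0) sin(2x)^(4x)
  Then ln(L) = lim(x→0) [exponent × ln(base)]
  Evaluate using L'Hôpital or standard limits, then exponentiate.
  L = 1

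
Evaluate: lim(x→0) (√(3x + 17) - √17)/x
This is a standard limit.

Factor or rationalize the expression:
  lim(x→0) (√(3x + 17) - √17)/x = 3·sqrt(17)/34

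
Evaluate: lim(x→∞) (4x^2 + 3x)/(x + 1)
This is an ∞/∞ indeterminate form.

Apply L'Hôpital's rule: differentiate numerator and denominator separately.
  f(x) = 4·x^2 + 3·x   ⇒   f'(x) = 8·x + 3
  g(x) = x + 1   ⇒   g'(x) = 1
  lim(x→∞) f'(x)/g'(x) = lim(x→∞) (8·x + 3)/(1)
  = ∞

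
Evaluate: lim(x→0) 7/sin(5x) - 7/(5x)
This is an ∞-∞ indeterminate form.

Combine fractions or rationalize to convert ∞-∞ to 0/0 form:
  lim(x→0) 7/sin(5x) - 7/(5x) = 0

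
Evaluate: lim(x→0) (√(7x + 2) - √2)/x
This is a standard limit.

Factor or rationalize the expression:
  lim(x→0) (√(7x + 2) - √2)/x = 7·sqrt(2)/4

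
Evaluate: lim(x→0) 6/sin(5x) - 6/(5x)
This is an ∞-∞ indeterminate form.

Combine fractions or rationalize to convert ∞-∞ to 0/0 form:
  lim(x→0) 6/sin(5x) - 6/(5x) = 0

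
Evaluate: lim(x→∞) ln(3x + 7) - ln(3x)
This is an ∞-∞ indeterminate form.

Combine fractions or rationalize to convert ∞-∞ to 0/0 form:
  lim(x→∞) ln(3x + 7) - ln(3x) = 0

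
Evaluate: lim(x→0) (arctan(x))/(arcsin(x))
This is a 0/0 indeterminate form.

Apply L'Hôpital's rule: differentiate numerator and denominator separately.
  f(x) = atan(x)   ⇒   f'(x) = 1/(x^2 + 1)
  g(x) = asin(x)   ⇒   g'(x) = 1/sqrt(1 - x^2)
  lim(x→0) f'(x)/g'(x) = lim(x→0) (1/(x^2 + 1))/(1/sqrt(1 - x^2))
  = 1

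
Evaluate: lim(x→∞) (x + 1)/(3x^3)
This is an ∞/∞ indeterminate form.

Apply L'Hôpital's rule: differentiate numerator and denominator separately.
  f(x) = x + 1   ⇒   f'(x) = 1
  g(x) = 3·x^3   ⇒   g'(x) = 9·x^2
  lim(x→∞) f'(x)/g'(x) = lim(x→∞) (1)/(9·x^2)
  = 0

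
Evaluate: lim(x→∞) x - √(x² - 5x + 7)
This is an ∞-∞ indeterminate form.

Combine fractions or rationalize to convert ∞-∞ to 0/0 form:
  lim(x→∞) x - √(x² - 5x + 7) = 5/2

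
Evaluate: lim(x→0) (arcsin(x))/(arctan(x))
This is a 0/0 indeterminate form.

Apply L'Hôpital's rule: differentiate numerator and denominator separately.
  f(x) = asin(x)   ⇒   f'(x) = 1/sqrt(1 - x^2)
  g(x) = atan(x)   ⇒   g'(x) = 1/(x^2 + 1)
  lim(x→0) f'(x)/g'(x) = lim(x→0) (1/sqrt(1 - x^2))/(1/(x^2 + 1))
  = 1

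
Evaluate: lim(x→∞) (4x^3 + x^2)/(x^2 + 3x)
This is an ∞/∞ indeterminate form.

Apply L'Hôpital's rule: differentiate numerator and denominator separately.
  f(x) = 4·x^3 + x^2   ⇒   f'(x) = 12·x^2 + 2·x
  g(x) = x^2 + 3·x   ⇒   g'(x) = 2·x + 3
  lim(x→∞) f'(x)/g'(x) = lim(x→∞) (12·x^2 + 2·x)/(2·x + 3)
  = ∞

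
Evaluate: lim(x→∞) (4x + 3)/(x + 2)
This is an ∞/∞ indeterminate form.

Apply L'Hôpital's rule: differentiate numerator and denominator separately.
  f(x) = 4·x + 3   ⇒   f'(x) = 4
  g(x) = x + 2   ⇒   g'(x) = 1
  lim(x→∞) f'(x)/g'(x) = lim(x→∞) (4)/(1)
  = 4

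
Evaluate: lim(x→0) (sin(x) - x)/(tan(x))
This is a 0/0 indeterminate form.

Apply L'Hôpital's rule: differentiate numerator and denominator separately.
  f(x) = -x + sin(x)   ⇒   f'(x) = cos(x) - 1
  g(x) = tan(x)   ⇒   g'(x) = tan(x)^2 + 1
  lim(x→0) f'(x)/g'(x) = lim(x→0) (cos(x) - 1)/(tan(x)^2 + 1)
  = 0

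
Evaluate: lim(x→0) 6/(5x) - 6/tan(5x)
This is an ∞-∞ indeterminate form.

Combine fractions or rationalize to convert ∞-∞ to 0/0 form:
  lim(x→0) 6/(5x) - 6/tan(5x) = 0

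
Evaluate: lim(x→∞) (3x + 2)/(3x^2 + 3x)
This is an ∞/∞ indeterminate form.

Apply L'Hôpital's rule: differentiate numerator and denominator separately.
  f(x) = 3·x + 2   ⇒   f'(x) = 3
  g(x) = 3·x^2 + 3·x   ⇒   g'(x) = 6·x + 3
  lim(x→∞) f'(x)/g'(x) = lim(x→∞) (3)/(6·x + 3)
  = 0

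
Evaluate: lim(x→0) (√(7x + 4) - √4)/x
This is a standard limit.

Factor or rationalize the expression:
  lim(x→0) (√(7x + 4) - √4)/x = 7/4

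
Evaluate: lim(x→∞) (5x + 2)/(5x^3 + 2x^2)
This is an ∞/∞ indeterminate form.

Apply L'Hôpital's rule: differentiate numerator and denominator separately.
  f(x) = 5·x + 2   ⇒   f'(x) = 5
  g(x) = 5·x^3 + 2·x^2   ⇒   g'(x) = 15·x^2 + 4·x
  lim(x→∞) f'(x)/g'(x) = lim(x→∞) (5)/(15·x^2 + 4·x)
  = 0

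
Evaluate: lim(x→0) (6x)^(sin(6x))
This is an exponential indeterminate form.

For exponential indeterminate forms, take the natural log:
  Let L = lim(x→0) (6x)^(sin(6x))
  Then ln(L) = lim(x→0) [exponent × ln(base)]
  Evaluate using L'Hôpital or standard limits, then exponentiate.
  L = 1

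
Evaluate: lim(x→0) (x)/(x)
This is a 0/0 indeterminate form.

Apply L'Hôpital's rule: differentiate numerator and denominator separately.
  f(x) = x   ⇒   f'(x) = 1
  g(x) = x   ⇒   g'(x) = 1
  lim(x→0) f'(x)/g'(x) = lim(x→0) (1)/(1)
  = 1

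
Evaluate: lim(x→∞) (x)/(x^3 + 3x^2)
This is an ∞/∞ indeterminate form.

Apply L'Hôpital's rule: differentiate numerator and denominator separately.
  f(x) = x   ⇒   f'(x) = 1
  g(x) = x^3 + 3·x^2   ⇒   g'(x) = 3·x^2 + 6·x
  lim(x→∞) f'(x)/g'(x) = lim(x→∞) (1)/(3·x^2 + 6·x)
  = 0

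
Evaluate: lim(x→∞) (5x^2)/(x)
This is an ∞/∞ indeterminate form.

Apply L'Hôpital's rule: differentiate numerator and denominator separately.
  f(x) = 5·x^2   ⇒   f'(x) = 10·x
  g(x) = x   ⇒   g'(x) = 1
  lim(x→∞) f'(x)/g'(x) = lim(x→∞) (10·x)/(1)
  = ∞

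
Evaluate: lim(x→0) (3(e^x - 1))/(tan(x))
This is a 0/0 indeterminate form.

Apply L'Hôpital's rule: differentiate numerator and denominator separately.
  f(x) = 3·e^(x) - 3   ⇒   f'(x) = 3·e^(x)
  g(x) = tan(x)   ⇒   g'(x) = tan(x)^2 + 1
  lim(x→0) f'(x)/g'(x) = lim(x→0) (3·e^(x))/(tan(x)^2 + 1)
  = 3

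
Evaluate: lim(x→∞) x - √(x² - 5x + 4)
This is an ∞-∞ indeterminate form.

Combine fractions or rationalize to convert ∞-∞ to 0/0 form:
  lim(x→∞) x - √(x² - 5x + 4) = 5/2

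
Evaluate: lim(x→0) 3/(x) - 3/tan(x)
This is an ∞-∞ indeterminate form.

Combine fractions or rationalize to convert ∞-∞ to 0/0 form:
  lim(x→0) 3/(x) - 3/tan(x) = 0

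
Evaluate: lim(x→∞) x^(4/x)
This is an exponential indeterminate form.

For exponential indeterminate forms, take the natural log:
  Let L = lim(x→∞) x^(4/x)
  Then ln(L) = lim(x→∞) [exponent × ln(base)]
  Evaluate using L'Hôpital or standard limits, then exponentiate.
  L = 1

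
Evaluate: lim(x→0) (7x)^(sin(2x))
This is an exponential indeterminate form.

For exponential indeterminate forms, take the natural log:
  Let L = lim(x→0) (7x)^(sin(2x))
  Then ln(L) = lim(x→0) [exponent × ln(base)]
  Evaluate using L'Hôpital or standard limits, then exponentiate.
  L = 1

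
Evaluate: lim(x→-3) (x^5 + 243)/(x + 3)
This is a standard limit.

Factor or rationalize the expression:
  lim(x→-3) (x^5 + 243)/(x + 3) = 405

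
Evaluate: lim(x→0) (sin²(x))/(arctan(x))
This is a 0/0 indeterminate form.

Apply L'Hôpital's rule: differentiate numerator and denominator separately.
  f(x) = sin(x)^2   ⇒   f'(x) = 2·sin(x)·cos(x)
  g(x) = atan(x)   ⇒   g'(x) = 1/(x^2 + 1)
  lim(x→0) f'(x)/g'(x) = lim(x→0) (2·sin(x)·cos(x))/(1/(x^2 + 1))
  = 0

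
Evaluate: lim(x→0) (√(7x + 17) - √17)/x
This is a standard limit.

Factor or rationalize the expression:
  lim(x→0) (√(7x + 17) - √17)/x = 7·sqrt(17)/34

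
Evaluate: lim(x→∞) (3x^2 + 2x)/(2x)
This is an ∞/∞ indeterminate form.

Apply L'Hôpital's rule: differentiate numerator and denominator separately.
  f(x) = 3·x^2 + 2·x   ⇒   f'(x) = 6·x + 2
  g(x) = 2·x   ⇒   g'(x) = 2
  lim(x→∞) f'(x)/g'(x) = lim(x→∞) (6·x + 2)/(2)
  = ∞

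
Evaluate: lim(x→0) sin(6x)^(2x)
This is an exponential indeterminate form.

For exponential indeterminate forms, take the natural log:
  Let L = lim(x→0) sin(6x)^(2x)
  Then ln(L) = lim(x→0) [exponent × ln(base)]
  Evaluate using L'Hôpital or standard limits, then exponentiate.
  L = 1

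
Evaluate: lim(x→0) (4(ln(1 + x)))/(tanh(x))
This is a 0/0 indeterminate form.

Apply L'Hôpital's rule: differentiate numerator and denominator separately.
  f(x) = 4·ln(x + 1)   ⇒   f'(x) = 4/(x + 1)
  g(x) = tanh(x)   ⇒   g'(x) = 1 - tanh(x)^2
  lim(x→0) f'(x)/g'(x) = lim(x→0) (4/(x + 1))/(1 - tanh(x)^2)
  = 4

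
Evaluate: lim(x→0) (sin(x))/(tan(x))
This is a 0/0 indeterminate form.

Apply L'Hôpital's rule: differentiate numerator and denominator separately.
  f(x) = sin(x)   ⇒   f'(x) = cos(x)
  g(x) = tan(x)   ⇒   g'(x) = tan(x)^2 + 1
  lim(x→0) f'(x)/g'(x) = lim(x→0) (cos(x))/(tan(x)^2 + 1)
  = 1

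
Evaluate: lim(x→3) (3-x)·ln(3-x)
This is a 0·∞ indeterminate form.

Rewrite 0·∞ as a quotient (0/0 or ∞/∞ form), then apply L'Hôpital's rule:
  lim(x→3) (3-x)·ln(3-x) = 0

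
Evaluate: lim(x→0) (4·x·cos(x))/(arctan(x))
This is a 0/0 indeterminate form.

Apply L'Hôpital's rule: differentiate numerator and denominator separately.
  f(x) = 4·x·cos(x)   ⇒   f'(x) = -4·x·sin(x) + 4·cos(x)
  g(x) = atan(x)   ⇒   g'(x) = 1/(x^2 + 1)
  lim(x→0) f'(x)/g'(x) = lim(x→0) (-4·x·sin(x) + 4·cos(x))/(1/(x^2 + 1))
  = 4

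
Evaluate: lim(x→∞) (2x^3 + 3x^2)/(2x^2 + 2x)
This is an ∞/∞ indeterminate form.

Apply L'Hôpital's rule: differentiate numerator and denominator separately.
  f(x) = 2·x^3 + 3·x^2   ⇒   f'(x) = 6·x^2 + 6·x
  g(x) = 2·x^2 + 2·x   ⇒   g'(x) = 4·x + 2
  lim(x→∞) f'(x)/g'(x) = lim(x→∞) (6·x^2 + 6·x)/(4·x + 2)
  = ∞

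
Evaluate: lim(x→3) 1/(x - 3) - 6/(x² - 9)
This is an ∞-∞ indeterminate form.

Combine fractions or rationalize to convert ∞-∞ to 0/0 form:
  lim(x→3) 1/(x - 3) - 6/(x² - 9) = 1/6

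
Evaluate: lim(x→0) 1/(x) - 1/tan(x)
This is an ∞-∞ indeterminate form.

Combine fractions or rationalize to convert ∞-∞ to 0/0 form:
  lim(x→0) 1/(x) - 1/tan(x) = 0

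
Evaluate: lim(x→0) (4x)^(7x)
This is an exponential indeterminate form.

For exponential indeterminate forms, take the natural log:
  Let L = lim(x→0) (4x)^(7x)
  Then ln(L) = lim(x→0) [exponent × ln(base)]
  Evaluate using L'Hôpital or standard limits, then exponentiate.
  L = 1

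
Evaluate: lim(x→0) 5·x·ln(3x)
This is a 0·∞ indeterminate form.

Rewrite 0·∞ as a quotient (0/0 or ∞/∞ form), then apply L'Hôpital's rule:
  lim(x→0) 5·x·ln(3x) = 0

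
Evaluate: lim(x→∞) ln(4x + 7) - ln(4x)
This is an ∞-∞ indeterminate form.

Combine fractions or rationalize to convert ∞-∞ to 0/0 form:
  lim(x→∞) ln(4x + 7) - ln(4x) = 0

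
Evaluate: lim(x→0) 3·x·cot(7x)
This is a 0·∞ indeterminate form.

Rewrite 0·∞ as a quotient (0/0 or ∞/∞ form), then apply L'Hôpital's rule:
  lim(x→0) 3·x·cot(7x) = 3/7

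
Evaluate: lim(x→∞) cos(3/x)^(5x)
This is an exponential indeterminate form.

For exponential indeterminate forms, take the natural log:
  Let L = lim(x→∞) cos(3/x)^(5x)
  Then ln(L) = lim(x→∞) [exponent × ln(base)]
  Evaluate using L'Hôpital or standard limits, then exponentiate.
  L = 1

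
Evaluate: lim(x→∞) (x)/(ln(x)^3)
This is an ∞/∞ indeterminate form.

Apply L'Hôpital's rule: differentiate numerator and denominator separately.
  f(x) = x   ⇒   f'(x) = 1
  g(x) = ln(x)^3   ⇒   g'(x) = 3·ln(x)^2/x
  lim(x→∞) f'(x)/g'(x) = lim(x→∞) (1)/(3·ln(x)^2/x)
  = ∞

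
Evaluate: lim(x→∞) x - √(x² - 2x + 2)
This is an ∞-∞ indeterminate form.

Combine fractions or rationalize to convert ∞-∞ to 0/0 form:
  lim(x→∞) x - √(x² - 2x + 2) = 1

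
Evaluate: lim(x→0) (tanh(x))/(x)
This is a 0/0 indeterminate form.

Apply L'Hôpital's rule: differentiate numerator and denominator separately.
  f(x) = tanh(x)   ⇒   f'(x) = 1 - tanh(x)^2
  g(x) = x   ⇒   g'(x) = 1
  lim(x→0) f'(x)/g'(x) = lim(x→0) (1 - tanh(x)^2)/(1)
  = 1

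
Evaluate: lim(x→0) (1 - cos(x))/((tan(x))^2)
This is a 0/0 indeterminate form.

Apply L'Hôpital's rule: differentiate numerator and denominator separately.
  f(x) = 1 - cos(x)   ⇒   f'(x) = sin(x)
  g(x) = tan(x)^2   ⇒   g'(x) = (2·tan(x)^2 + 2)·tan(x)
  lim(x→0) f'(x)/g'(x) = lim(x→0) (sin(x))/((2·tan(x)^2 + 2)·tan(x))
  = 1/2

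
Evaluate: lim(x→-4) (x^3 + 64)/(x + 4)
This is a standard limit.

Factor or rationalize the expression:
  lim(x→-4) (x^3 + 64)/(x + 4) = 48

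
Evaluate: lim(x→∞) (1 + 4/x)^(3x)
This is an exponential indeterminate form.

For exponential indeterminate forms, take the natural log:
  Let L = lim(x→∞) (1 + 4/x)^(3x)
  Then ln(L) = lim(x→∞) [exponent × ln(base)]
  Evaluate using L'Hôpital or standard limits, then exponentiate.
  L = e^(12)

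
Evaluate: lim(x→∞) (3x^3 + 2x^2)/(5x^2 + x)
This is an ∞/∞ indeterminate form.

Apply L'Hôpital's rule: differentiate numerator and denominator separately.
  f(x) = 3·x^3 + 2·x^2   ⇒   f'(x) = 9·x^2 + 4·x
  g(x) = 5·x^2 + x   ⇒   g'(x) = 10·x + 1
  lim(x→∞) f'(x)/g'(x) = lim(x→∞) (9·x^2 + 4·x)/(10·x + 1)
  = ∞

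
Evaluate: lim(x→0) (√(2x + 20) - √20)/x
This is a standard limit.

Factor or rationalize the expression:
  lim(x→0) (√(2x + 20) - √20)/x = sqrt(5)/10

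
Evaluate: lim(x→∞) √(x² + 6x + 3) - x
This is an ∞-∞ indeterminate form.

Combine fractions or rationalize to convert ∞-∞ to 0/0 form:
  lim(x→∞) √(x² + 6x + 3) - x = 3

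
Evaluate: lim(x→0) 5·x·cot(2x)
This is a 0·∞ indeterminate form.

Rewrite 0·∞ as a quotient (0/0 or ∞/∞ form), then apply L'Hôpital's rule:
  lim(x→0) 5·x·cot(2x) = 5/2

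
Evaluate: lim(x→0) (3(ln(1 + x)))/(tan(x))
This is a 0/0 indeterminate form.

Apply L'Hôpital's rule: differentiate numerator and denominator separately.
  f(x) = 3·ln(x + 1)   ⇒   f'(x) = 3/(x + 1)
  g(x) = tan(x)   ⇒   g'(x) = tan(x)^2 + 1
  lim(x→0) f'(x)/g'(x) = lim(x→0) (3/(x + 1))/(tan(x)^2 + 1)
  = 3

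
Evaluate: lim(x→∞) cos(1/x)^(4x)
This is an exponential indeterminate form.

For exponential indeterminate forms, take the natural log:
  Let L = lim(x→∞) cos(1/x)^(4x)
  Then ln(L) = lim(x→∞) [exponent × ln(base)]
  Evaluate using L'Hôpital or standard limits, then exponentiate.
  L = 1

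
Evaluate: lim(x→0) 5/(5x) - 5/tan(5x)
This is an ∞-∞ indeterminate form.

Combine fractions or rationalize to convert ∞-∞ to 0/0 form:
  lim(x→0) 5/(5x) - 5/tan(5x) = 0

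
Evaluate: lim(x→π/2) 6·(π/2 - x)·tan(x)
This is a 0·∞ indeterminate form.

Rewrite 0·∞ as a quotient (0/0 or ∞/∞ form), then apply L'Hôpital's rule:
  lim(x→π/2) 6·(π/2 - x)·tan(x) = 6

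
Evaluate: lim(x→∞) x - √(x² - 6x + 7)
This is an ∞-∞ indeterminate form.

Combine fractions or rationalize to convert ∞-∞ to 0/0 form:
  lim(x→∞) x - √(x² - 6x + 7) = 3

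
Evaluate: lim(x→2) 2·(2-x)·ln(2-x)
This is a 0·∞ indeterminate form.

Rewrite 0·∞ as a quotient (0/0 or ∞/∞ form), then apply L'Hôpital's rule:
  lim(x→2) 2·(2-x)·ln(2-x) = 0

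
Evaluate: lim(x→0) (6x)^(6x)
This is an exponential indeterminate form.

For exponential indeterminate forms, take the natural log:
  Let L = lim(x→0) (6x)^(6x)
  Then ln(L) = lim(x→0) [exponent × ln(base)]
  Evaluate using L'Hôpital or standard limits, then exponentiate.
  L = 1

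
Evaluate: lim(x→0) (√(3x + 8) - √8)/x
This is a standard limit.

Factor or rationalize the expression:
  lim(x→0) (√(3x + 8) - √8)/x = 3·sqrt(2)/8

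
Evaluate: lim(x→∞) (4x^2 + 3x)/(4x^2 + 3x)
This is an ∞/∞ indeterminate form.

Apply L'Hôpital's rule: differentiate numerator and denominator separately.
  f(x) = 4·x^2 + 3·x   ⇒   f'(x) = 8·x + 3
  g(x) = 4·x^2 + 3·x   ⇒   g'(x) = 8·x + 3
  lim(x→∞) f'(x)/g'(x) = lim(x→∞) (8·x + 3)/(8·x + 3)
  = 1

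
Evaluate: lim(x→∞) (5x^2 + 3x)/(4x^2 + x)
This is an ∞/∞ indeterminate form.

Apply L'Hôpital's rule: differentiate numerator and denominator separately.
  f(x) = 5·x^2 + 3·x   ⇒   f'(x) = 10·x + 3
  g(x) = 4·x^2 + x   ⇒   g'(x) = 8·x + 1
  lim(x→∞) f'(x)/g'(x) = lim(x→∞) (10·x + 3)/(8·x + 1)
  = 5/4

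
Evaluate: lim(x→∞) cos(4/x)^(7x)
This is an exponential indeterminate form.

For exponential indeterminate forms, take the natural log:
  Let L = lim(x→∞) cos(4/x)^(7x)
  Then ln(L) = lim(x→∞) [exponent × ln(base)]
  Evaluate using L'Hôpital or standard limits, then exponentiate.
  L = 1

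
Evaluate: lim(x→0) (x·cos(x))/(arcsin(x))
This is a 0/0 indeterminate form.

Apply L'Hôpital's rule: differentiate numerator and denominator separately.
  f(x) = x·cos(x)   ⇒   f'(x) = -x·sin(x) + cos(x)
  g(x) = asin(x)   ⇒   g'(x) = 1/sqrt(1 - x^2)
  lim(x→0) f'(x)/g'(x) = lim(x→0) (-x·sin(x) + cos(x))/(1/sqrt(1 - x^2))
  = 1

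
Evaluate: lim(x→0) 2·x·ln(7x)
This is a 0·∞ indeterminate form.

Rewrite 0·∞ as a quotient (0/0 or ∞/∞ form), then apply L'Hôpital's rule:
  lim(x→0) 2·x·ln(7x) = 0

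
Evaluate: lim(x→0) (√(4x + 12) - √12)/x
This is a standard limit.

Factor or rationalize the expression:
  lim(x→0) (√(4x + 12) - √12)/x = sqrt(3)/3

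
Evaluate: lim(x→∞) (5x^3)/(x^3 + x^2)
This is an ∞/∞ indeterminate form.

Apply L'Hôpital's rule: differentiate numerator and denominator separately.
  f(x) = 5·x^3   ⇒   f'(x) = 15·x^2
  g(x) = x^3 + x^2   ⇒   g'(x) = 3·x^2 + 2·x
  lim(x→∞) f'(x)/g'(x) = lim(x→∞) (15·x^2)/(3·x^2 + 2·x)
  = 5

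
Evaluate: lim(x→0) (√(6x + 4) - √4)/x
This is a standard limit.

Factor or rationalize the expression:
  lim(x→0) (√(6x + 4) - √4)/x = 3/2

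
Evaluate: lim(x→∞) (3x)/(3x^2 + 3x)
This is an ∞/∞ indeterminate form.

Apply L'Hôpital's rule: differentiate numerator and denominator separately.
  f(x) = 3·x   ⇒   f'(x) = 3
  g(x) = 3·x^2 + 3·x   ⇒   g'(x) = 6·x + 3
  lim(x→∞) f'(x)/g'(x) = lim(x→∞) (3)/(6·x + 3)
  = 0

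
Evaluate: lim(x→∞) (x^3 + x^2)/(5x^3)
This is an ∞/∞ indeterminate form.

Apply L'Hôpital's rule: differentiate numerator and denominator separately.
  f(x) = x^3 + x^2   ⇒   f'(x) = 3·x^2 + 2·x
  g(x) = 5·x^3   ⇒   g'(x) = 15·x^2
  lim(x→∞) f'(x)/g'(x) = lim(x→∞) (3·x^2 + 2·x)/(15·x^2)
  = 1/5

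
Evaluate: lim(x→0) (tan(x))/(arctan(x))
This is a 0/0 indeterminate form.

Apply L'Hôpital's rule: differentiate numerator and denominator separately.
  f(x) = tan(x)   ⇒   f'(x) = tan(x)^2 + 1
  g(x) = atan(x)   ⇒   g'(x) = 1/(x^2 + 1)
  lim(x→0) f'(x)/g'(x) = lim(x→0) (tan(x)^2 + 1)/(1/(x^2 + 1))
  = 1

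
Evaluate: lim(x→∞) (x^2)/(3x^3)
This is an ∞/∞ indeterminate form.

Apply L'Hôpital's rule: differentiate numerator and denominator separately.
  f(x) = x^2   ⇒   f'(x) = 2·x
  g(x) = 3·x^3   ⇒   g'(x) = 9·x^2
  lim(x→∞) f'(x)/g'(x) = lim(x→∞) (2·x)/(9·x^2)
  = 0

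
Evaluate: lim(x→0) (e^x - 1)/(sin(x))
This is a 0/0 indeterminate form.

Apply L'Hôpital's rule: differentiate numerator and denominator separately.
  f(x) = e^(x) - 1   ⇒   f'(x) = e^(x)
  g(x) = sin(x)   ⇒   g'(x) = cos(x)
  lim(x→0) f'(x)/g'(x) = lim(x→0) (e^(x))/(cos(x))
  = 1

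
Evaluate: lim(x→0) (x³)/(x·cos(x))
This is a 0/0 indeterminate form.

Apply L'Hôpital's rule: differentiate numerator and denominator separately.
  f(x) = x^3   ⇒   f'(x) = 3·x^2
  g(x) = x·cos(x)   ⇒   g'(x) = -x·sin(x) + cos(x)
  lim(x→0) f'(x)/g'(x) = lim(x→0) (3·x^2)/(-x·sin(x) + cos(x))
  = 0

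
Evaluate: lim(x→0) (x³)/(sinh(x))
This is a 0/0 indeterminate form.

Apply L'Hôpital's rule: differentiate numerator and denominator separately.
  f(x) = x^3   ⇒   f'(x) = 3·x^2
  g(x) = sinh(x)   ⇒   g'(x) = cosh(x)
  lim(x→0) f'(x)/g'(x) = lim(x→0) (3·x^2)/(cosh(x))
  = 0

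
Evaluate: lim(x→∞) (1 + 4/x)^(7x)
This is an exponential indeterminate form.

For exponential indeterminate forms, take the natural log:
  Let L = lim(x→∞) (1 + 4/x)^(7x)
  Then ln(L) = lim(x→∞) [exponent × ln(base)]
  Evaluate using L'Hôpital or standard limits, then exponentiate.
  L = e^(28)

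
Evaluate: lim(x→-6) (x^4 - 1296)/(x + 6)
This is a standard limit.

Factor or rationalize the expression:
  lim(x→-6) (x^4 - 1296)/(x + 6) = -864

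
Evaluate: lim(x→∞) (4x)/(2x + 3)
This is an ∞/∞ indeterminate form.

Apply L'Hôpital's rule: differentiate numerator and denominator separately.
  f(x) = 4·x   ⇒   f'(x) = 4
  g(x) = 2·x + 3   ⇒   g'(x) = 2
  lim(x→∞) f'(x)/g'(x) = lim(x→∞) (4)/(2)
  = 2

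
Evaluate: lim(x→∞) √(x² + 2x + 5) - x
This is an ∞-∞ indeterminate form.

Combine fractions or rationalize to convert ∞-∞ to 0/0 form:
  lim(x→∞) √(x² + 2x + 5) - x = 1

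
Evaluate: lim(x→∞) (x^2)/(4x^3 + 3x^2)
This is an ∞/∞ indeterminate form.

Apply L'Hôpital's rule: differentiate numerator and denominator separately.
  f(x) = x^2   ⇒   f'(x) = 2·x
  g(x) = 4·x^3 + 3·x^2   ⇒   g'(x) = 12·x^2 + 6·x
  lim(x→∞) f'(x)/g'(x) = lim(x→∞) (2·x)/(12·x^2 + 6·x)
  = 0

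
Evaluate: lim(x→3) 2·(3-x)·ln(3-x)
This is a 0·∞ indeterminate form.

Rewrite 0·∞ as a quotient (0/0 or ∞/∞ form), then apply L'Hôpital's rule:
  lim(x→3) 2·(3-x)·ln(3-x) = 0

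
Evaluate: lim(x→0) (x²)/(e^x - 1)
This is a 0/0 indeterminate form.

Apply L'Hôpital's rule: differentiate numerator and denominator separately.
  f(x) = x^2   ⇒   f'(x) = 2·x
  g(x) = e^(x) - 1   ⇒   g'(x) = e^(x)
  lim(x→0) f'(x)/g'(x) = lim(x→0) (2·x)/(e^(x))
  = 0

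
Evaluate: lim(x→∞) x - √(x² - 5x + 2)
This is an ∞-∞ indeterminate form.

Combine fractions or rationalize to convert ∞-∞ to 0/0 form:
  lim(x→∞) x - √(x² - 5x + 2) = 5/2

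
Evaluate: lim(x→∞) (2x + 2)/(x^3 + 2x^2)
This is an ∞/∞ indeterminate form.

Apply L'Hôpital's rule: differentiate numerator and denominator separately.
  f(x) = 2·x + 2   ⇒   f'(x) = 2
  g(x) = x^3 + 2·x^2   ⇒   g'(x) = 3·x^2 + 4·x
  lim(x→∞) f'(x)/g'(x) = lim(x→∞) (2)/(3·x^2 + 4·x)
  = 0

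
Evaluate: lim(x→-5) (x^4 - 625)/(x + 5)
This is a standard limit.

Factor or rationalize the expression:
  lim(x→-5) (x^4 - 625)/(x + 5) = -500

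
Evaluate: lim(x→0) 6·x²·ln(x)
This is a 0·∞ indeterminate form.

Rewrite 0·∞ as a quotient (0/0 or ∞/∞ form), then apply L'Hôpital's rule:
  lim(x→0) 6·x²·ln(x) = 0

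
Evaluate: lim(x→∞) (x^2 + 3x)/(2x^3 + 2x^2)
This is an ∞/∞ indeterminate form.

Apply L'Hôpital's rule: differentiate numerator and denominator separately.
  f(x) = x^2 + 3·x   ⇒   f'(x) = 2·x + 3
  g(x) = 2·x^3 + 2·x^2   ⇒   g'(x) = 6·x^2 + 4·x
  lim(x→∞) f'(x)/g'(x) = lim(x→∞) (2·x + 3)/(6·x^2 + 4·x)
  = 0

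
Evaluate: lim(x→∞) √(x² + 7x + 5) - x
This is an ∞-∞ indeterminate form.

Combine fractions or rationalize to convert ∞-∞ to 0/0 form:
  lim(x→∞) √(x² + 7x + 5) - x = 7/2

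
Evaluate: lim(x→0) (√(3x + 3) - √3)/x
This is a standard limit.

Factor or rationalize the expression:
  lim(x→0) (√(3x + 3) - √3)/x = sqrt(3)/2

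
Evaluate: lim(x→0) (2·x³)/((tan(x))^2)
This is a 0/0 indeterminate form.

Apply L'Hôpital's rule: differentiate numerator and denominator separately.
  f(x) = 2·x^3   ⇒   f'(x) = 6·x^2
  g(x) = tan(x)^2   ⇒   g'(x) = (2·tan(x)^2 + 2)·tan(x)
  lim(x→0) f'(x)/g'(x) = lim(x→0) (6·x^2)/((2·tan(x)^2 + 2)·tan(x))
  = 0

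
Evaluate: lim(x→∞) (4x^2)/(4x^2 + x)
This is an ∞/∞ indeterminate form.

Apply L'Hôpital's rule: differentiate numerator and denominator separately.
  f(x) = 4·x^2   ⇒   f'(x) = 8·x
  g(x) = 4·x^2 + x   ⇒   g'(x) = 8·x + 1
  lim(x→∞) f'(x)/g'(x) = lim(x→∞) (8·x)/(8·x + 1)
  = 1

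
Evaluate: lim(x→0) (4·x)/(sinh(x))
This is a 0/0 indeterminate form.

Apply L'Hôpital's rule: differentiate numerator and denominator separately.
  f(x) = 4·x   ⇒   f'(x) = 4
  g(x) = sinh(x)   ⇒   g'(x) = cosh(x)
  lim(x→0) f'(x)/g'(x) = lim(x→0) (4)/(cosh(x))
  = 4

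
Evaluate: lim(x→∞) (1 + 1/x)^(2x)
This is an exponential indeterminate form.

For exponential indeterminate forms, take the natural log:
  Let L = lim(x→∞) (1 + 1/x)^(2x)
  Then ln(L) = lim(x→∞) [exponent × ln(base)]
  Evaluate using L'Hôpital or standard limits, then exponentiate.
  L = e²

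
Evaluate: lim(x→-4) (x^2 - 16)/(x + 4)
This is a standard limit.

Factor or rationalize the expression:
  lim(x→-4) (x^2 - 16)/(x + 4) = -8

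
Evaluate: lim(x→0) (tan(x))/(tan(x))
This is a 0/0 indeterminate form.

Apply L'Hôpital's rule: differentiate numerator and denominator separately.
  f(x) = tan(x)   ⇒   f'(x) = tan(x)^2 + 1
  g(x) = tan(x)   ⇒   g'(x) = tan(x)^2 + 1
  lim(x→0) f'(x)/g'(x) = lim(x→0) (tan(x)^2 + 1)/(tan(x)^2 + 1)
  = 1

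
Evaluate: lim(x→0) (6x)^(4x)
This is an exponential indeterminate form.

For exponential indeterminate forms, take the natural log:
  Let L = lim(x→0) (6x)^(4x)
  Then ln(L) = lim(x→0) [exponent × ln(base)]
  Evaluate using L'Hôpital or standard limits, then exponentiate.
  L = 1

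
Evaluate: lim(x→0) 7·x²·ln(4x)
This is a 0·∞ indeterminate form.

Rewrite 0·∞ as a quotient (0/0 or ∞/∞ form), then apply L'Hôpital's rule:
  lim(x→0) 7·x²·ln(4x) = 0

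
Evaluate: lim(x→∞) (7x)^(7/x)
This is an exponential indeterminate form.

For exponential indeterminate forms, take the natural log:
  Let L = lim(x→∞) (7x)^(7/x)
  Then ln(L) = lim(x→∞) [exponent × ln(base)]
  Evaluate using L'Hôpital or standard limits, then exponentiate.
  L = 1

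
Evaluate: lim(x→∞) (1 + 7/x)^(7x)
This is an exponential indeterminate form.

For exponential indeterminate forms, take the natural log:
  Let L = lim(x→∞) (1 + 7/x)^(7x)
  Then ln(L) = lim(x→∞) [exponent × ln(base)]
  Evaluate using L'Hôpital or standard limits, then exponentiate.
  L = e^(49)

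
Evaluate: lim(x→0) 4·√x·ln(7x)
This is a 0·∞ indeterminate form.

Rewrite 0·∞ as a quotient (0/0 or ∞/∞ form), then apply L'Hôpital's rule:
  lim(x→0) 4·√x·ln(7x) = 0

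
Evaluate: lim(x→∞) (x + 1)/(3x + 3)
This is an ∞/∞ indeterminate form.

Apply L'Hôpital's rule: differentiate numerator and denominator separately.
  f(x) = x + 1   ⇒   f'(x) = 1
  g(x) = 3·x + 3   ⇒   g'(x) = 3
  lim(x→∞) f'(x)/g'(x) = lim(x→∞) (1)/(3)
  = 1/3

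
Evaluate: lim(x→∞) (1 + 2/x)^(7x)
This is an exponential indeterminate form.

For exponential indeterminate forms, take the natural log:
  Let L = lim(x→∞) (1 + 2/x)^(7x)
  Then ln(L) = lim(x→∞) [exponent × ln(base)]
  Evaluate using L'Hôpital or standard limits, then exponentiate.
  L = e^(14)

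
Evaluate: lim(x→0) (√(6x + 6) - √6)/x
This is a standard limit.

Factor or rationalize the expression:
  lim(x→0) (√(6x + 6) - √6)/x = sqrt(6)/2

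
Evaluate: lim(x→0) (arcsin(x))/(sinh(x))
This is a 0/0 indeterminate form.

Apply L'Hôpital's rule: differentiate numerator and denominator separately.
  f(x) = asin(x)   ⇒   f'(x) = 1/sqrt(1 - x^2)
  g(x) = sinh(x)   ⇒   g'(x) = cosh(x)
  lim(x→0) f'(x)/g'(x) = lim(x→0) (1/sqrt(1 - x^2))/(cosh(x))
  = 1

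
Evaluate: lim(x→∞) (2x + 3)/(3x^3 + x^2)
This is an ∞/∞ indeterminate form.

Apply L'Hôpital's rule: differentiate numerator and denominator separately.
  f(x) = 2·x + 3   ⇒   f'(x) = 2
  g(x) = 3·x^3 + x^2   ⇒   g'(x) = 9·x^2 + 2·x
  lim(x→∞) f'(x)/g'(x) = lim(x→∞) (2)/(9·x^2 + 2·x)
  = 0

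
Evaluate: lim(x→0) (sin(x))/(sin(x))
This is a 0/0 indeterminate form.

Apply L'Hôpital's rule: differentiate numerator and denominator separately.
  f(x) = sin(x)   ⇒   f'(x) = cos(x)
  g(x) = sin(x)   ⇒   g'(x) = cos(x)
  lim(x→0) f'(x)/g'(x) = lim(x→0) (cos(x))/(cos(x))
  = 1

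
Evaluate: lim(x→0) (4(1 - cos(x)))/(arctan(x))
This is a 0/0 indeterminate form.

Apply L'Hôpital's rule: differentiate numerator and denominator separately.
  f(x) = 4 - 4·cos(x)   ⇒   f'(x) = 4·sin(x)
  g(x) = atan(x)   ⇒   g'(x) = 1/(x^2 + 1)
  lim(x→0) f'(x)/g'(x) = lim(x→0) (4·sin(x))/(1/(x^2 + 1))
  = 0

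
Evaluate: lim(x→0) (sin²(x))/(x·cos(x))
This is a 0/0 indeterminate form.

Apply L'Hôpital's rule: differentiate numerator and denominator separately.
  f(x) = sin(x)^2   ⇒   f'(x) = 2·sin(x)·cos(x)
  g(x) = x·cos(x)   ⇒   g'(x) = -x·sin(x) + cos(x)
  lim(x→0) f'(x)/g'(x) = lim(x→0) (2·sin(x)·cos(x))/(-x·sin(x) + cos(x))
  = 0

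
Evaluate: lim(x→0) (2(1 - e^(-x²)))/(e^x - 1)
This is a 0/0 indeterminate form.

Apply L'Hôpital's rule: differentiate numerator and denominator separately.
  f(x) = 2 - 2·e^(-x^2)   ⇒   f'(x) = 4·x·e^(-x^2)
  g(x) = e^(x) - 1   ⇒   g'(x) = e^(x)
  lim(x→0) f'(x)/g'(x) = lim(x→0) (4·x·e^(-x^2))/(e^(x))
  = 0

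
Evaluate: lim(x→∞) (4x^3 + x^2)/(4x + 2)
This is an ∞/∞ indeterminate form.

Apply L'Hôpital's rule: differentiate numerator and denominator separately.
  f(x) = 4·x^3 + x^2   ⇒   f'(x) = 12·x^2 + 2·x
  g(x) = 4·x + 2   ⇒   g'(x) = 4
  lim(x→∞) f'(x)/g'(x) = lim(x→∞) (12·x^2 + 2·x)/(4)
  = ∞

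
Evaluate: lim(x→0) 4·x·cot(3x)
This is a 0·∞ indeterminate form.

Rewrite 0·∞ as a quotient (0/0 or ∞/∞ form), then apply L'Hôpital's rule:
  lim(x→0) 4·x·cot(3x) = 4/3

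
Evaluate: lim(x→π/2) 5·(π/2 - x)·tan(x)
This is a 0·∞ indeterminate form.

Rewrite 0·∞ as a quotient (0/0 or ∞/∞ form), then apply L'Hôpital's rule:
  lim(x→π/2) 5·(π/2 - x)·tan(x) = 5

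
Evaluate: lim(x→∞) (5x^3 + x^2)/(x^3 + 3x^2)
This is an ∞/∞ indeterminate form.

Apply L'Hôpital's rule: differentiate numerator and denominator separately.
  f(x) = 5·x^3 + x^2   ⇒   f'(x) = 15·x^2 + 2·x
  g(x) = x^3 + 3·x^2   ⇒   g'(x) = 3·x^2 + 6·x
  lim(x→∞) f'(x)/g'(x) = lim(x→∞) (15·x^2 + 2·x)/(3·x^2 + 6·x)
  = 5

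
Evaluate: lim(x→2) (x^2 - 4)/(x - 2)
This is a standard limit.

Factor or rationalize the expression:
  lim(x→2) (x^2 - 4)/(x - 2) = 4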